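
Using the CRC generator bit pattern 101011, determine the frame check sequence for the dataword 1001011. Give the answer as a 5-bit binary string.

Append 5 zeros: 100101100000. Divide by 101011 (XOR where the leading bit is 1):
  pos 0: 100101 XOR 101011 = 001110
  pos 2: 111010 XOR 101011 = 010001
  pos 3: 100010 XOR 101011 = 001001
  pos 5: 100100 XOR 101011 = 001111
Remainder (last 5 bits) = 11110. This is the CRC / FCS.

11110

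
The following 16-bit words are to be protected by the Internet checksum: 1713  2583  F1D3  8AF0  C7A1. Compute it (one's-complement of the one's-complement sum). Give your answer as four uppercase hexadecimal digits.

7F03

One's-complement addition (fold any carry out of bit 15 back into bit 0):
  0x1713 + 0x2583 = 0x03C96
  0x3C96 + 0xF1D3 = 0x12E69 → wrap carry → 0x2E6A
  0x2E6A + 0x8AF0 = 0x0B95A
  0xB95A + 0xC7A1 = 0x180FB → wrap carry → 0x80FC
One's-complement sum = 0x80FC.
Checksum = ~0x80FC & 0xFFFF = 0x7F03.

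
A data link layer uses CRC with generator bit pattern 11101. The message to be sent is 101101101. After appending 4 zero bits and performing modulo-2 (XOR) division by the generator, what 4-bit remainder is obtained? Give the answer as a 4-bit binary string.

Append 4 zeros: 1011011010000. Divide by 11101 (XOR where the leading bit is 1):
  pos 0: 10110 XOR 11101 = 01011
  pos 1: 10111 XOR 11101 = 01010
  pos 2: 10101 XOR 11101 = 01000
  pos 3: 10000 XOR 11101 = 01101
  pos 4: 11011 XOR 11101 = 00110
  pos 6: 11000 XOR 11101 = 00101
  pos 8: 10100 XOR 11101 = 01001
Remainder (last 4 bits) = 1001. This is the CRC / FCS.

1001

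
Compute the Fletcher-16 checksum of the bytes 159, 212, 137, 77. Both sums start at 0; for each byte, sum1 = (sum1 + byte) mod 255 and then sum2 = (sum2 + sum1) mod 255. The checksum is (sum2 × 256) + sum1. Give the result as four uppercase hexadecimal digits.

5D4B

Running sums (mod 255):
  after byte 0 (159): sum1=159, sum2=159
  after byte 1 (212): sum1=116, sum2=20
  after byte 2 (137): sum1=253, sum2=18
  after byte 3 (77): sum1=75, sum2=93
Checksum = sum2·256 + sum1 = 93·256 + 75 = 23883 = 0x5D4B.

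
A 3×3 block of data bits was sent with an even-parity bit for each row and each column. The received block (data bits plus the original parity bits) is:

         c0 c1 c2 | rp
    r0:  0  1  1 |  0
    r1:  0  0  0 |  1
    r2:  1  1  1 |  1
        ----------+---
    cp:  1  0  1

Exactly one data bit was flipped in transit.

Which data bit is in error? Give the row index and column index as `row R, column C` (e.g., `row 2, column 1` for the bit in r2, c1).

row 1, column 2

Recompute each row's even parity and compare to rp:
  r0: data parity 0, sent rp 0 → ok
  r1: data parity 0, sent rp 1 → mismatch
  r2: data parity 1, sent rp 1 → ok
Recompute each column's even parity and compare to cp:
  c0: data parity 1, sent cp 1 → ok
  c1: data parity 0, sent cp 0 → ok
  c2: data parity 0, sent cp 1 → mismatch
Exactly one row (r1) and one column (c2) fail → the flipped bit is at their intersection.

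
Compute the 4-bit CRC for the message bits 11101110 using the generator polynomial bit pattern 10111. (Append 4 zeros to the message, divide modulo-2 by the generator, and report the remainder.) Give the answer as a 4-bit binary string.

1111

Append 4 zeros: 111011100000. Divide by 10111 (XOR where the leading bit is 1):
  pos 0: 11101 XOR 10111 = 01010
  pos 1: 10101 XOR 10111 = 00010
  pos 4: 10100 XOR 10111 = 00011
  pos 7: 11000 XOR 10111 = 01111
Remainder (last 4 bits) = 1111. This is the CRC / FCS.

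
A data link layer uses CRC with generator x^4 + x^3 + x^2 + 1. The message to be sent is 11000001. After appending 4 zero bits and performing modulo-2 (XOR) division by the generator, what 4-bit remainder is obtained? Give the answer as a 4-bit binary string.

Append 4 zeros: 110000010000. Divide by 11101 (XOR where the leading bit is 1):
  pos 0: 11000 XOR 11101 = 00101
  pos 2: 10100 XOR 11101 = 01001
  pos 3: 10011 XOR 11101 = 01110
  pos 4: 11100 XOR 11101 = 00001
Remainder (last 4 bits) = 1000. This is the CRC / FCS.

1000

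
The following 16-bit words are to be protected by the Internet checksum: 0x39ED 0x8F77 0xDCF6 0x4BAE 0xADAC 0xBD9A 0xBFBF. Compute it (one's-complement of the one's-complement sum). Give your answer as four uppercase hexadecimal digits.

E2EE

One's-complement addition (fold any carry out of bit 15 back into bit 0):
  0x39ED + 0x8F77 = 0x0C964
  0xC964 + 0xDCF6 = 0x1A65A → wrap carry → 0xA65B
  0xA65B + 0x4BAE = 0x0F209
  0xF209 + 0xADAC = 0x19FB5 → wrap carry → 0x9FB6
  0x9FB6 + 0xBD9A = 0x15D50 → wrap carry → 0x5D51
  0x5D51 + 0xBFBF = 0x11D10 → wrap carry → 0x1D11
One's-complement sum = 0x1D11.
Checksum = ~0x1D11 & 0xFFFF = 0xE2EE.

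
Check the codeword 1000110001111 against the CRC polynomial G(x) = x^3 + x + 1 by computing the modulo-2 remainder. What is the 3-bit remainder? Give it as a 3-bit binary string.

000

Modulo-2 division of 1000110001111 by 1011:
  pos 0: 1000 XOR 1011 = 0011
  pos 2: 1111 XOR 1011 = 0100
  pos 3: 1000 XOR 1011 = 0011
  pos 5: 1100 XOR 1011 = 0111
  pos 6: 1111 XOR 1011 = 0100
  pos 7: 1001 XOR 1011 = 0010
  pos 9: 1011 XOR 1011 = 0000
Remainder = 000 (zero — the frame passes the CRC check).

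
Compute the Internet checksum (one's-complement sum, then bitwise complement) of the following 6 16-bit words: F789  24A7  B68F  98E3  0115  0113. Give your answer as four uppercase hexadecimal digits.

9233

One's-complement addition (fold any carry out of bit 15 back into bit 0):
  0xF789 + 0x24A7 = 0x11C30 → wrap carry → 0x1C31
  0x1C31 + 0xB68F = 0x0D2C0
  0xD2C0 + 0x98E3 = 0x16BA3 → wrap carry → 0x6BA4
  0x6BA4 + 0x0115 = 0x06CB9
  0x6CB9 + 0x0113 = 0x06DCC
One's-complement sum = 0x6DCC.
Checksum = ~0x6DCC & 0xFFFF = 0x9233.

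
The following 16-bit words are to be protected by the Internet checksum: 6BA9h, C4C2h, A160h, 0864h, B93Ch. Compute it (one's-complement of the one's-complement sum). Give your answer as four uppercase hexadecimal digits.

6C92

One's-complement addition (fold any carry out of bit 15 back into bit 0):
  0x6BA9 + 0xC4C2 = 0x1306B → wrap carry → 0x306C
  0x306C + 0xA160 = 0x0D1CC
  0xD1CC + 0x0864 = 0x0DA30
  0xDA30 + 0xB93C = 0x1936C → wrap carry → 0x936D
One's-complement sum = 0x936D.
Checksum = ~0x936D & 0xFFFF = 0x6C92.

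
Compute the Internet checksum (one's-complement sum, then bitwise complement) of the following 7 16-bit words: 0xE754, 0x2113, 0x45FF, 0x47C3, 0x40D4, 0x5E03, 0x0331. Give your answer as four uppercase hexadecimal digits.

One's-complement addition (fold any carry out of bit 15 back into bit 0):
  0xE754 + 0x2113 = 0x10867 → wrap carry → 0x0868
  0x0868 + 0x45FF = 0x04E67
  0x4E67 + 0x47C3 = 0x0962A
  0x962A + 0x40D4 = 0x0D6FE
  0xD6FE + 0x5E03 = 0x13501 → wrap carry → 0x3502
  0x3502 + 0x0331 = 0x03833
One's-complement sum = 0x3833.
Checksum = ~0x3833 & 0xFFFF = 0xC7CC.

C7CC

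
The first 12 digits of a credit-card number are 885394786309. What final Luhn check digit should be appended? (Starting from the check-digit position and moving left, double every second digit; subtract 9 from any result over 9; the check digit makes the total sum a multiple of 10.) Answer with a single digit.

Partial digits right→left: 9 0 3 6 8 7 4 9 3 5 8 8
Double every second digit counting from the check-digit position (so the 1st, 3rd, 5th, ... of the partial from the right).
  doubled (with −9 where >9): 9 6 7 8 6 7 → sum 43
  kept as-is: 0 6 7 9 5 8 → sum 35
Total = 43 + 35 = 78.
Check digit = (10 − (78 mod 10)) mod 10 = 2.

2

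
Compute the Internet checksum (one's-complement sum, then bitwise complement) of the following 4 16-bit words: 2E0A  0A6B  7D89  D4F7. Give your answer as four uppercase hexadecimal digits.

One's-complement addition (fold any carry out of bit 15 back into bit 0):
  0x2E0A + 0x0A6B = 0x03875
  0x3875 + 0x7D89 = 0x0B5FE
  0xB5FE + 0xD4F7 = 0x18AF5 → wrap carry → 0x8AF6
One's-complement sum = 0x8AF6.
Checksum = ~0x8AF6 & 0xFFFF = 0x7509.

7509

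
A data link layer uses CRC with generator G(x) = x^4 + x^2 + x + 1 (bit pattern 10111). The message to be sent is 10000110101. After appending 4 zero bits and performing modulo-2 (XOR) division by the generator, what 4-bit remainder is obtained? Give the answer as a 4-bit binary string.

1011

Append 4 zeros: 100001101010000. Divide by 10111 (XOR where the leading bit is 1):
  pos 0: 10000 XOR 10111 = 00111
  pos 2: 11111 XOR 10111 = 01000
  pos 3: 10000 XOR 10111 = 00111
  pos 5: 11110 XOR 10111 = 01001
  pos 6: 10011 XOR 10111 = 00100
  pos 8: 10000 XOR 10111 = 00111
  pos 10: 11100 XOR 10111 = 01011
Remainder (last 4 bits) = 1011. This is the CRC / FCS.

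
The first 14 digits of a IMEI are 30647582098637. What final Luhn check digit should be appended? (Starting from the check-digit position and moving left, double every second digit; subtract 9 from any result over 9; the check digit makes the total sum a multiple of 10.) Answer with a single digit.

Partial digits right→left: 7 3 6 8 9 0 2 8 5 7 4 6 0 3
Double every second digit counting from the check-digit position (so the 1st, 3rd, 5th, ... of the partial from the right).
  doubled (with −9 where >9): 5 3 9 4 1 8 0 → sum 30
  kept as-is: 3 8 0 8 7 6 3 → sum 35
Total = 30 + 35 = 65.
Check digit = (10 − (65 mod 10)) mod 10 = 5.

5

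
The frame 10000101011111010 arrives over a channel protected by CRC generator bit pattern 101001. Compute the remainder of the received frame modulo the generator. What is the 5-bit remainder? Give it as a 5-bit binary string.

10010

Modulo-2 division of 10000101011111010 by 101001:
  pos 0: 100001 XOR 101001 = 001000
  pos 2: 100001 XOR 101001 = 001000
  pos 4: 100001 XOR 101001 = 001000
  pos 6: 100011 XOR 101001 = 001010
  pos 8: 101011 XOR 101001 = 000010
Remainder = 10010 (nonzero — an error is detected).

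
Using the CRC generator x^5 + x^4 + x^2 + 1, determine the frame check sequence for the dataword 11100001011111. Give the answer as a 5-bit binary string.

01110

Append 5 zeros: 1110000101111100000. Divide by 110101 (XOR where the leading bit is 1):
  pos 0: 111000 XOR 110101 = 001101
  pos 2: 110101 XOR 110101 = 000000
  pos 9: 111110 XOR 110101 = 001011
  pos 11: 101100 XOR 110101 = 011001
  pos 12: 110010 XOR 110101 = 000111
Remainder (last 5 bits) = 01110. This is the CRC / FCS.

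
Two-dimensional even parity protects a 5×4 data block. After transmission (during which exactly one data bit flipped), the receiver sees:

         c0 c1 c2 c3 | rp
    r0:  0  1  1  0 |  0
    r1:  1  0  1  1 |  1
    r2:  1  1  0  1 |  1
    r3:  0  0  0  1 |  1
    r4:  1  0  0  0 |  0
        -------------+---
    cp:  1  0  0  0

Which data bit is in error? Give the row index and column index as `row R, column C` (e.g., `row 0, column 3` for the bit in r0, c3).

Recompute each row's even parity and compare to rp:
  r0: data parity 0, sent rp 0 → ok
  r1: data parity 1, sent rp 1 → ok
  r2: data parity 1, sent rp 1 → ok
  r3: data parity 1, sent rp 1 → ok
  r4: data parity 1, sent rp 0 → mismatch
Recompute each column's even parity and compare to cp:
  c0: data parity 1, sent cp 1 → ok
  c1: data parity 0, sent cp 0 → ok
  c2: data parity 0, sent cp 0 → ok
  c3: data parity 1, sent cp 0 → mismatch
Exactly one row (r4) and one column (c3) fail → the flipped bit is at their intersection.

row 4, column 3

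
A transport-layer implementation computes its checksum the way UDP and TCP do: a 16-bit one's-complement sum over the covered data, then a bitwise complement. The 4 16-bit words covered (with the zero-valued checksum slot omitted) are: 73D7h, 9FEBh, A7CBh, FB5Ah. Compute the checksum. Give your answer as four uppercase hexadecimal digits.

One's-complement addition (fold any carry out of bit 15 back into bit 0):
  0x73D7 + 0x9FEB = 0x113C2 → wrap carry → 0x13C3
  0x13C3 + 0xA7CB = 0x0BB8E
  0xBB8E + 0xFB5A = 0x1B6E8 → wrap carry → 0xB6E9
One's-complement sum = 0xB6E9.
Checksum = ~0xB6E9 & 0xFFFF = 0x4916.

4916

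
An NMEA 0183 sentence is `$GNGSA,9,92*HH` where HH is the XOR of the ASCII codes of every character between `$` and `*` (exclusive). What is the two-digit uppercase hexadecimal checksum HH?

6E

XOR the ASCII codes of the payload characters:
  'G' = 0x47 → acc = 0x47
  'N' = 0x4E → acc = 0x09
  'G' = 0x47 → acc = 0x4E
  'S' = 0x53 → acc = 0x1D
  'A' = 0x41 → acc = 0x5C
  ',' = 0x2C → acc = 0x70
  '9' = 0x39 → acc = 0x49
  ',' = 0x2C → acc = 0x65
  '9' = 0x39 → acc = 0x5C
  '2' = 0x32 → acc = 0x6E
Checksum = 0x6E.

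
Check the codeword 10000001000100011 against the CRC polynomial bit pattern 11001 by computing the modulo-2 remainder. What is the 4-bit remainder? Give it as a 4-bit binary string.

1111

Modulo-2 division of 10000001000100011 by 11001:
  pos 0: 10000 XOR 11001 = 01001
  pos 1: 10010 XOR 11001 = 01011
  pos 2: 10110 XOR 11001 = 01111
  pos 3: 11111 XOR 11001 = 00110
  pos 5: 11000 XOR 11001 = 00001
  pos 9: 10100 XOR 11001 = 01101
  pos 10: 11010 XOR 11001 = 00011
Remainder = 1111 (nonzero — an error is detected).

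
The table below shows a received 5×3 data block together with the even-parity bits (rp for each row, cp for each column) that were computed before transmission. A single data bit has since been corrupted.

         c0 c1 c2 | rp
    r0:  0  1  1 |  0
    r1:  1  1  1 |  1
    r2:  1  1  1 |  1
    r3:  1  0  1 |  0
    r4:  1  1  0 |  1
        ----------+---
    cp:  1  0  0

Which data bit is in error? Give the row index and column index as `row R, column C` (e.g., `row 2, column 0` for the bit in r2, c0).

Recompute each row's even parity and compare to rp:
  r0: data parity 0, sent rp 0 → ok
  r1: data parity 1, sent rp 1 → ok
  r2: data parity 1, sent rp 1 → ok
  r3: data parity 0, sent rp 0 → ok
  r4: data parity 0, sent rp 1 → mismatch
Recompute each column's even parity and compare to cp:
  c0: data parity 0, sent cp 1 → mismatch
  c1: data parity 0, sent cp 0 → ok
  c2: data parity 0, sent cp 0 → ok
Exactly one row (r4) and one column (c0) fail → the flipped bit is at their intersection.

row 4, column 0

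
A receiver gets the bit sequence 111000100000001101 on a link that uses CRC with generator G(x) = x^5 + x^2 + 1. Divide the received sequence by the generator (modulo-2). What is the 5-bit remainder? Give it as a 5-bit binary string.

11101

Modulo-2 division of 111000100000001101 by 100101:
  pos 0: 111000 XOR 100101 = 011101
  pos 1: 111011 XOR 100101 = 011110
  pos 2: 111100 XOR 100101 = 011001
  pos 3: 110010 XOR 100101 = 010111
  pos 4: 101110 XOR 100101 = 001011
  pos 6: 101100 XOR 100101 = 001001
  pos 8: 100100 XOR 100101 = 000001
Remainder = 11101 (nonzero — an error is detected).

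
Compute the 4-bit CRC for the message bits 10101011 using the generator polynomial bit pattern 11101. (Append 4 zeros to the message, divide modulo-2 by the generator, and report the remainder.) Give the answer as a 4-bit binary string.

0010

Append 4 zeros: 101010110000. Divide by 11101 (XOR where the leading bit is 1):
  pos 0: 10101 XOR 11101 = 01000
  pos 1: 10000 XOR 11101 = 01101
  pos 2: 11011 XOR 11101 = 00110
  pos 4: 11010 XOR 11101 = 00111
  pos 6: 11100 XOR 11101 = 00001
Remainder (last 4 bits) = 0010. This is the CRC / FCS.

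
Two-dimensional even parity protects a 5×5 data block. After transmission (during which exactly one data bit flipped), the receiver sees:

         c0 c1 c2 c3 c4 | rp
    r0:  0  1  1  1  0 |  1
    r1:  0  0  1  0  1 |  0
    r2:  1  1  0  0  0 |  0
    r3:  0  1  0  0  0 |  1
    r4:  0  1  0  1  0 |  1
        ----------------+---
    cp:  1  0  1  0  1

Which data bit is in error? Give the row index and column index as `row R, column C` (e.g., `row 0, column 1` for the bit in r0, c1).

row 4, column 2

Recompute each row's even parity and compare to rp:
  r0: data parity 1, sent rp 1 → ok
  r1: data parity 0, sent rp 0 → ok
  r2: data parity 0, sent rp 0 → ok
  r3: data parity 1, sent rp 1 → ok
  r4: data parity 0, sent rp 1 → mismatch
Recompute each column's even parity and compare to cp:
  c0: data parity 1, sent cp 1 → ok
  c1: data parity 0, sent cp 0 → ok
  c2: data parity 0, sent cp 1 → mismatch
  c3: data parity 0, sent cp 0 → ok
  c4: data parity 1, sent cp 1 → ok
Exactly one row (r4) and one column (c2) fail → the flipped bit is at their intersection.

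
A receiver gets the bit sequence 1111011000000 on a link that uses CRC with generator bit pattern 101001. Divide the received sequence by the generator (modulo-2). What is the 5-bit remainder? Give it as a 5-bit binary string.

Modulo-2 division of 1111011000000 by 101001:
  pos 0: 111101 XOR 101001 = 010100
  pos 1: 101001 XOR 101001 = 000000
Remainder = 00000 (zero — the frame passes the CRC check).

00000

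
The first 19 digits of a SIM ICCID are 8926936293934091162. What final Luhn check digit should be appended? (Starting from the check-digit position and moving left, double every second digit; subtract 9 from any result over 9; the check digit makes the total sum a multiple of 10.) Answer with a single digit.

3

Partial digits right→left: 2 6 1 1 9 0 4 3 9 3 9 2 6 3 9 6 2 9 8
Double every second digit counting from the check-digit position (so the 1st, 3rd, 5th, ... of the partial from the right).
  doubled (with −9 where >9): 4 2 9 8 9 9 3 9 4 7 → sum 64
  kept as-is: 6 1 0 3 3 2 3 6 9 → sum 33
Total = 64 + 33 = 97.
Check digit = (10 − (97 mod 10)) mod 10 = 3.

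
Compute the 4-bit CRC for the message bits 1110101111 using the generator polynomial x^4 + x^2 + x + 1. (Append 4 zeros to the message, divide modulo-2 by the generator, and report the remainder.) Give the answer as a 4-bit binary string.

0101

Append 4 zeros: 11101011110000. Divide by 10111 (XOR where the leading bit is 1):
  pos 0: 11101 XOR 10111 = 01010
  pos 1: 10100 XOR 10111 = 00011
  pos 4: 11111 XOR 10111 = 01000
  pos 5: 10001 XOR 10111 = 00110
  pos 7: 11000 XOR 10111 = 01111
  pos 8: 11110 XOR 10111 = 01001
  pos 9: 10010 XOR 10111 = 00101
Remainder (last 4 bits) = 0101. This is the CRC / FCS.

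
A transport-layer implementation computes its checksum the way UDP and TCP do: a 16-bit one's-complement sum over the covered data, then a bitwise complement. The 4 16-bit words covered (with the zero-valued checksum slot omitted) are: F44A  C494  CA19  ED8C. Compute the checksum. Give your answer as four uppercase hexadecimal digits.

8F79

One's-complement addition (fold any carry out of bit 15 back into bit 0):
  0xF44A + 0xC494 = 0x1B8DE → wrap carry → 0xB8DF
  0xB8DF + 0xCA19 = 0x182F8 → wrap carry → 0x82F9
  0x82F9 + 0xED8C = 0x17085 → wrap carry → 0x7086
One's-complement sum = 0x7086.
Checksum = ~0x7086 & 0xFFFF = 0x8F79.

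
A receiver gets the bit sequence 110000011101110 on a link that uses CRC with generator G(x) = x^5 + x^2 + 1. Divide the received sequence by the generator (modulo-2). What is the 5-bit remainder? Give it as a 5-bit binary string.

10100

Modulo-2 division of 110000011101110 by 100101:
  pos 0: 110000 XOR 100101 = 010101
  pos 1: 101010 XOR 100101 = 001111
  pos 3: 111111 XOR 100101 = 011010
  pos 4: 110101 XOR 100101 = 010000
  pos 5: 100000 XOR 100101 = 000101
  pos 8: 101111 XOR 100101 = 001010
Remainder = 10100 (nonzero — an error is detected).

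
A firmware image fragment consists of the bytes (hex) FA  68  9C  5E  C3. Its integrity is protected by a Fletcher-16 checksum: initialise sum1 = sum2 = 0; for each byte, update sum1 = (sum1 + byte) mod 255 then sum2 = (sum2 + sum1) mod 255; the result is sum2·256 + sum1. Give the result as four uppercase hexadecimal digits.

Running sums (mod 255):
  after byte 0 (FA): sum1=250, sum2=250
  after byte 1 (68): sum1=99, sum2=94
  after byte 2 (9C): sum1=0, sum2=94
  after byte 3 (5E): sum1=94, sum2=188
  after byte 4 (C3): sum1=34, sum2=222
Checksum = sum2·256 + sum1 = 222·256 + 34 = 56866 = 0xDE22.

DE22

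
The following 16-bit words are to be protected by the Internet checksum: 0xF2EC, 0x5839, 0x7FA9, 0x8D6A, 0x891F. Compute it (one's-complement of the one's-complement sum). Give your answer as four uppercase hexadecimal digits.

One's-complement addition (fold any carry out of bit 15 back into bit 0):
  0xF2EC + 0x5839 = 0x14B25 → wrap carry → 0x4B26
  0x4B26 + 0x7FA9 = 0x0CACF
  0xCACF + 0x8D6A = 0x15839 → wrap carry → 0x583A
  0x583A + 0x891F = 0x0E159
One's-complement sum = 0xE159.
Checksum = ~0xE159 & 0xFFFF = 0x1EA6.

1EA6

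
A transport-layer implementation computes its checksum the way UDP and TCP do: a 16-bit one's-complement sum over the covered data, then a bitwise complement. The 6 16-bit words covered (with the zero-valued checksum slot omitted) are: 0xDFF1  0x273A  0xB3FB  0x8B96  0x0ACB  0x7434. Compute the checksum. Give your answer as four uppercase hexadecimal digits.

3A42

One's-complement addition (fold any carry out of bit 15 back into bit 0):
  0xDFF1 + 0x273A = 0x1072B → wrap carry → 0x072C
  0x072C + 0xB3FB = 0x0BB27
  0xBB27 + 0x8B96 = 0x146BD → wrap carry → 0x46BE
  0x46BE + 0x0ACB = 0x05189
  0x5189 + 0x7434 = 0x0C5BD
One's-complement sum = 0xC5BD.
Checksum = ~0xC5BD & 0xFFFF = 0x3A42.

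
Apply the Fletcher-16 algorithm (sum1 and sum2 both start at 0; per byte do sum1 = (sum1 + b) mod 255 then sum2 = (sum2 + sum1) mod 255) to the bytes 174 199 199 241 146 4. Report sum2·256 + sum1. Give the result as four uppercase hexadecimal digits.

Running sums (mod 255):
  after byte 0 (174): sum1=174, sum2=174
  after byte 1 (199): sum1=118, sum2=37
  after byte 2 (199): sum1=62, sum2=99
  after byte 3 (241): sum1=48, sum2=147
  after byte 4 (146): sum1=194, sum2=86
  after byte 5 (4): sum1=198, sum2=29
Checksum = sum2·256 + sum1 = 29·256 + 198 = 7622 = 0x1DC6.

1DC6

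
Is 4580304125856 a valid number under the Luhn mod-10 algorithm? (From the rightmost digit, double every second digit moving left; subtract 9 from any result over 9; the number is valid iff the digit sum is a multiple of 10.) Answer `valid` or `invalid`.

valid

From the right, keep odd positions and double even positions (subtract 9 from any doubled value over 9):
  doubled (positions 2,4,...): 1 1 2 0 0 1 → sum 5
  kept (positions 1,3,...): 6 8 2 4 3 8 4 → sum 35
Total = 40.
40 mod 10 = 0, so the number is valid.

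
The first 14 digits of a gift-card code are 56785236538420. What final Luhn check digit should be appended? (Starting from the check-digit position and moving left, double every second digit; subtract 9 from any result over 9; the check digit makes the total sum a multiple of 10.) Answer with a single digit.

Partial digits right→left: 0 2 4 8 3 5 6 3 2 5 8 7 6 5
Double every second digit counting from the check-digit position (so the 1st, 3rd, 5th, ... of the partial from the right).
  doubled (with −9 where >9): 0 8 6 3 4 7 3 → sum 31
  kept as-is: 2 8 5 3 5 7 5 → sum 35
Total = 31 + 35 = 66.
Check digit = (10 − (66 mod 10)) mod 10 = 4.

4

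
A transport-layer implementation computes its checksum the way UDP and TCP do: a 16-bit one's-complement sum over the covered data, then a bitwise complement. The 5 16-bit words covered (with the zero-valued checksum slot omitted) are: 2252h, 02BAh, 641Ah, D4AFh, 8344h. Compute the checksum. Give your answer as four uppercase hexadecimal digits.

One's-complement addition (fold any carry out of bit 15 back into bit 0):
  0x2252 + 0x02BA = 0x0250C
  0x250C + 0x641A = 0x08926
  0x8926 + 0xD4AF = 0x15DD5 → wrap carry → 0x5DD6
  0x5DD6 + 0x8344 = 0x0E11A
One's-complement sum = 0xE11A.
Checksum = ~0xE11A & 0xFFFF = 0x1EE5.

1EE5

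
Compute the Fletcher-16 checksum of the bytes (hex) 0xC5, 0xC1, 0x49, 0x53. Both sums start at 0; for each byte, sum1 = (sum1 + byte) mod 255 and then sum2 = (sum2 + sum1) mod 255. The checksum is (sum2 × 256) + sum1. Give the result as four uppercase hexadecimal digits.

Running sums (mod 255):
  after byte 0 (0xC5): sum1=197, sum2=197
  after byte 1 (0xC1): sum1=135, sum2=77
  after byte 2 (0x49): sum1=208, sum2=30
  after byte 3 (0x53): sum1=36, sum2=66
Checksum = sum2·256 + sum1 = 66·256 + 36 = 16932 = 0x4224.

4224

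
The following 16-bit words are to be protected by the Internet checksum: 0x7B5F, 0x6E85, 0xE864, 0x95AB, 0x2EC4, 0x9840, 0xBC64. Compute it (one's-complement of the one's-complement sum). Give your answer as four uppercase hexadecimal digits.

14A1

One's-complement addition (fold any carry out of bit 15 back into bit 0):
  0x7B5F + 0x6E85 = 0x0E9E4
  0xE9E4 + 0xE864 = 0x1D248 → wrap carry → 0xD249
  0xD249 + 0x95AB = 0x167F4 → wrap carry → 0x67F5
  0x67F5 + 0x2EC4 = 0x096B9
  0x96B9 + 0x9840 = 0x12EF9 → wrap carry → 0x2EFA
  0x2EFA + 0xBC64 = 0x0EB5E
One's-complement sum = 0xEB5E.
Checksum = ~0xEB5E & 0xFFFF = 0x14A1.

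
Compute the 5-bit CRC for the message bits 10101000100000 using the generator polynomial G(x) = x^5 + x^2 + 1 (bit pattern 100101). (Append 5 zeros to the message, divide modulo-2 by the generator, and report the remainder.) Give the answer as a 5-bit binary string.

Append 5 zeros: 1010100010000000000. Divide by 100101 (XOR where the leading bit is 1):
  pos 0: 101010 XOR 100101 = 001111
  pos 2: 111100 XOR 100101 = 011001
  pos 3: 110011 XOR 100101 = 010110
  pos 4: 101100 XOR 100101 = 001001
  pos 6: 100100 XOR 100101 = 000001
  pos 11: 100000 XOR 100101 = 000101
Remainder (last 5 bits) = 10100. This is the CRC / FCS.

10100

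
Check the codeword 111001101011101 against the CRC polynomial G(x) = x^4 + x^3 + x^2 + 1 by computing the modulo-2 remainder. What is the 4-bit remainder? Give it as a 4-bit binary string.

Modulo-2 division of 111001101011101 by 11101:
  pos 0: 11100 XOR 11101 = 00001
  pos 4: 11101 XOR 11101 = 00000
  pos 10: 11101 XOR 11101 = 00000
Remainder = 0000 (zero — the frame passes the CRC check).

0000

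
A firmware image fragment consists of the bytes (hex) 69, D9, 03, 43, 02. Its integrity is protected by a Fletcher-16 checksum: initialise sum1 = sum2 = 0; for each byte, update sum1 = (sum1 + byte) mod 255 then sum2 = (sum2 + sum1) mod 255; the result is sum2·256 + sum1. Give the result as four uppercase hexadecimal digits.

088B

Running sums (mod 255):
  after byte 0 (69): sum1=105, sum2=105
  after byte 1 (D9): sum1=67, sum2=172
  after byte 2 (03): sum1=70, sum2=242
  after byte 3 (43): sum1=137, sum2=124
  after byte 4 (02): sum1=139, sum2=8
Checksum = sum2·256 + sum1 = 8·256 + 139 = 2187 = 0x088B.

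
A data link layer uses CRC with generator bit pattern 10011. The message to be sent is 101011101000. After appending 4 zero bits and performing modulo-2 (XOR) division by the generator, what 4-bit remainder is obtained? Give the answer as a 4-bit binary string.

Append 4 zeros: 1010111010000000. Divide by 10011 (XOR where the leading bit is 1):
  pos 0: 10101 XOR 10011 = 00110
  pos 2: 11011 XOR 10011 = 01000
  pos 3: 10000 XOR 10011 = 00011
  pos 6: 11100 XOR 10011 = 01111
  pos 7: 11110 XOR 10011 = 01101
  pos 8: 11010 XOR 10011 = 01001
  pos 9: 10010 XOR 10011 = 00001
Remainder (last 4 bits) = 0100. This is the CRC / FCS.

0100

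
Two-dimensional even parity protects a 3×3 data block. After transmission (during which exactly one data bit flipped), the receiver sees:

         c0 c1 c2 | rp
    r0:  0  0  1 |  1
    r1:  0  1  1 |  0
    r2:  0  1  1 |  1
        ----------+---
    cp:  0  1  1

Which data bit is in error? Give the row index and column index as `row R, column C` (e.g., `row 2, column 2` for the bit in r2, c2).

row 2, column 1

Recompute each row's even parity and compare to rp:
  r0: data parity 1, sent rp 1 → ok
  r1: data parity 0, sent rp 0 → ok
  r2: data parity 0, sent rp 1 → mismatch
Recompute each column's even parity and compare to cp:
  c0: data parity 0, sent cp 0 → ok
  c1: data parity 0, sent cp 1 → mismatch
  c2: data parity 1, sent cp 1 → ok
Exactly one row (r2) and one column (c1) fail → the flipped bit is at their intersection.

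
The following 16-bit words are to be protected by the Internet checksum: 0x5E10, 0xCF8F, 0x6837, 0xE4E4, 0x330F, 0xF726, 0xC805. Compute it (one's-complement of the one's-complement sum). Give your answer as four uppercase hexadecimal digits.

One's-complement addition (fold any carry out of bit 15 back into bit 0):
  0x5E10 + 0xCF8F = 0x12D9F → wrap carry → 0x2DA0
  0x2DA0 + 0x6837 = 0x095D7
  0x95D7 + 0xE4E4 = 0x17ABB → wrap carry → 0x7ABC
  0x7ABC + 0x330F = 0x0ADCB
  0xADCB + 0xF726 = 0x1A4F1 → wrap carry → 0xA4F2
  0xA4F2 + 0xC805 = 0x16CF7 → wrap carry → 0x6CF8
One's-complement sum = 0x6CF8.
Checksum = ~0x6CF8 & 0xFFFF = 0x9307.

9307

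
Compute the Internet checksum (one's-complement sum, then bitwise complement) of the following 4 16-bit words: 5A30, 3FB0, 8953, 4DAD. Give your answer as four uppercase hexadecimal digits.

8F1E

One's-complement addition (fold any carry out of bit 15 back into bit 0):
  0x5A30 + 0x3FB0 = 0x099E0
  0x99E0 + 0x8953 = 0x12333 → wrap carry → 0x2334
  0x2334 + 0x4DAD = 0x070E1
One's-complement sum = 0x70E1.
Checksum = ~0x70E1 & 0xFFFF = 0x8F1E.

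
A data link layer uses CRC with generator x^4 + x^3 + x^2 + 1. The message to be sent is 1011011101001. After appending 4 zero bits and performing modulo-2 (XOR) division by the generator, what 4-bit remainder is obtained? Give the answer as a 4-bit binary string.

Append 4 zeros: 10110111010010000. Divide by 11101 (XOR where the leading bit is 1):
  pos 0: 10110 XOR 11101 = 01011
  pos 1: 10111 XOR 11101 = 01010
  pos 2: 10101 XOR 11101 = 01000
  pos 3: 10001 XOR 11101 = 01100
  pos 4: 11000 XOR 11101 = 00101
  pos 6: 10110 XOR 11101 = 01011
  pos 7: 10110 XOR 11101 = 01011
  pos 8: 10111 XOR 11101 = 01010
  pos 9: 10100 XOR 11101 = 01001
  pos 10: 10010 XOR 11101 = 01111
  pos 11: 11110 XOR 11101 = 00011
Remainder (last 4 bits) = 0110. This is the CRC / FCS.

0110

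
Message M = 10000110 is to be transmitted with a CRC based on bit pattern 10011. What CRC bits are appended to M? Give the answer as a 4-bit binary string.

Append 4 zeros: 100001100000. Divide by 10011 (XOR where the leading bit is 1):
  pos 0: 10000 XOR 10011 = 00011
  pos 3: 11110 XOR 10011 = 01101
  pos 4: 11010 XOR 10011 = 01001
  pos 5: 10010 XOR 10011 = 00001
Remainder (last 4 bits) = 0100. This is the CRC / FCS.

0100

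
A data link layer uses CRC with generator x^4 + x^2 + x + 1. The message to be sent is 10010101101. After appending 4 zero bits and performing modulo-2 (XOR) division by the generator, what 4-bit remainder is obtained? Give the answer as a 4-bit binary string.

1111

Append 4 zeros: 100101011010000. Divide by 10111 (XOR where the leading bit is 1):
  pos 0: 10010 XOR 10111 = 00101
  pos 2: 10110 XOR 10111 = 00001
  pos 6: 11101 XOR 10111 = 01010
  pos 7: 10100 XOR 10111 = 00011
  pos 10: 11000 XOR 10111 = 01111
Remainder (last 4 bits) = 1111. This is the CRC / FCS.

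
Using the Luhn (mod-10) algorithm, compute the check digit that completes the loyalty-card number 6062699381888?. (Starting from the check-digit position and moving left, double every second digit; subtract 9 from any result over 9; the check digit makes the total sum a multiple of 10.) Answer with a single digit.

8

Partial digits right→left: 8 8 8 1 8 3 9 9 6 2 6 0 6
Double every second digit counting from the check-digit position (so the 1st, 3rd, 5th, ... of the partial from the right).
  doubled (with −9 where >9): 7 7 7 9 3 3 3 → sum 39
  kept as-is: 8 1 3 9 2 0 → sum 23
Total = 39 + 23 = 62.
Check digit = (10 − (62 mod 10)) mod 10 = 8.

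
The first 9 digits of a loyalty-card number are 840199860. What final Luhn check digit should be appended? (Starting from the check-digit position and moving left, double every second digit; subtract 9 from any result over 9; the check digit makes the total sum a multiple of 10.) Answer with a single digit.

7

Partial digits right→left: 0 6 8 9 9 1 0 4 8
Double every second digit counting from the check-digit position (so the 1st, 3rd, 5th, ... of the partial from the right).
  doubled (with −9 where >9): 0 7 9 0 7 → sum 23
  kept as-is: 6 9 1 4 → sum 20
Total = 23 + 20 = 43.
Check digit = (10 − (43 mod 10)) mod 10 = 7.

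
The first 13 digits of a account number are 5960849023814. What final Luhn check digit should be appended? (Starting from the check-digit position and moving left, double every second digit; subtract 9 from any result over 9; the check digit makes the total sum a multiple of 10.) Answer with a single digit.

Partial digits right→left: 4 1 8 3 2 0 9 4 8 0 6 9 5
Double every second digit counting from the check-digit position (so the 1st, 3rd, 5th, ... of the partial from the right).
  doubled (with −9 where >9): 8 7 4 9 7 3 1 → sum 39
  kept as-is: 1 3 0 4 0 9 → sum 17
Total = 39 + 17 = 56.
Check digit = (10 − (56 mod 10)) mod 10 = 4.

4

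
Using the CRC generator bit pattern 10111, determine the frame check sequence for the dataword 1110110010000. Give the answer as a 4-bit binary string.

Append 4 zeros: 11101100100000000. Divide by 10111 (XOR where the leading bit is 1):
  pos 0: 11101 XOR 10111 = 01010
  pos 1: 10101 XOR 10111 = 00010
  pos 4: 10001 XOR 10111 = 00110
  pos 6: 11000 XOR 10111 = 01111
  pos 7: 11110 XOR 10111 = 01001
  pos 8: 10010 XOR 10111 = 00101
  pos 10: 10100 XOR 10111 = 00011
Remainder (last 4 bits) = 1100. This is the CRC / FCS.

1100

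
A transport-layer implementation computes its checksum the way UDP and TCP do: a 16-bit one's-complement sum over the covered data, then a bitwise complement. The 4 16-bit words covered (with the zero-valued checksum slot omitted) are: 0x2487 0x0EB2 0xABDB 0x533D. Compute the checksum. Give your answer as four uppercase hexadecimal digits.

CDAD

One's-complement addition (fold any carry out of bit 15 back into bit 0):
  0x2487 + 0x0EB2 = 0x03339
  0x3339 + 0xABDB = 0x0DF14
  0xDF14 + 0x533D = 0x13251 → wrap carry → 0x3252
One's-complement sum = 0x3252.
Checksum = ~0x3252 & 0xFFFF = 0xCDAD.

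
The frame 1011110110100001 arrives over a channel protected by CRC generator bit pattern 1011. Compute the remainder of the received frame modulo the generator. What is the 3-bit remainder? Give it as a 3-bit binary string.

Modulo-2 division of 1011110110100001 by 1011:
  pos 0: 1011 XOR 1011 = 0000
  pos 4: 1101 XOR 1011 = 0110
  pos 5: 1101 XOR 1011 = 0110
  pos 6: 1100 XOR 1011 = 0111
  pos 7: 1111 XOR 1011 = 0100
  pos 8: 1000 XOR 1011 = 0011
  pos 10: 1100 XOR 1011 = 0111
  pos 11: 1110 XOR 1011 = 0101
  pos 12: 1011 XOR 1011 = 0000
Remainder = 000 (zero — the frame passes the CRC check).

000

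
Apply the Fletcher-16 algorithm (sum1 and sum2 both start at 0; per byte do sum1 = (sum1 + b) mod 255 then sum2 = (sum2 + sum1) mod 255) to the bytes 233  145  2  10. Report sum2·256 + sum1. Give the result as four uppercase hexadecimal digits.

Running sums (mod 255):
  after byte 0 (233): sum1=233, sum2=233
  after byte 1 (145): sum1=123, sum2=101
  after byte 2 (2): sum1=125, sum2=226
  after byte 3 (10): sum1=135, sum2=106
Checksum = sum2·256 + sum1 = 106·256 + 135 = 27271 = 0x6A87.

6A87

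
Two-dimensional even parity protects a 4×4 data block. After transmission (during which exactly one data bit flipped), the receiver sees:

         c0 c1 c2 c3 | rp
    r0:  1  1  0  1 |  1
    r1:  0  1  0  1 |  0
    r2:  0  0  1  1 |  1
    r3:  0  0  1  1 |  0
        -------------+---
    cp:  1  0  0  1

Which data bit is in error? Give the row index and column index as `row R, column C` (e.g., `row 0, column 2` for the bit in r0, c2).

row 2, column 3

Recompute each row's even parity and compare to rp:
  r0: data parity 1, sent rp 1 → ok
  r1: data parity 0, sent rp 0 → ok
  r2: data parity 0, sent rp 1 → mismatch
  r3: data parity 0, sent rp 0 → ok
Recompute each column's even parity and compare to cp:
  c0: data parity 1, sent cp 1 → ok
  c1: data parity 0, sent cp 0 → ok
  c2: data parity 0, sent cp 0 → ok
  c3: data parity 0, sent cp 1 → mismatch
Exactly one row (r2) and one column (c3) fail → the flipped bit is at their intersection.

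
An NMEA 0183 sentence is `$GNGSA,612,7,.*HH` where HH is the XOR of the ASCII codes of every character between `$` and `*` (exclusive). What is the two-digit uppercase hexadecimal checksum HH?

XOR the ASCII codes of the payload characters:
  'G' = 0x47 → acc = 0x47
  'N' = 0x4E → acc = 0x09
  'G' = 0x47 → acc = 0x4E
  'S' = 0x53 → acc = 0x1D
  'A' = 0x41 → acc = 0x5C
  ',' = 0x2C → acc = 0x70
  '6' = 0x36 → acc = 0x46
  '1' = 0x31 → acc = 0x77
  '2' = 0x32 → acc = 0x45
  ',' = 0x2C → acc = 0x69
  '7' = 0x37 → acc = 0x5E
  ',' = 0x2C → acc = 0x72
  '.' = 0x2E → acc = 0x5C
Checksum = 0x5C.

5C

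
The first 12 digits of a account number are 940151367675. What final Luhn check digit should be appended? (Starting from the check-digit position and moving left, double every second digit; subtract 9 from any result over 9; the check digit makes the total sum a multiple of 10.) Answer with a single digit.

Partial digits right→left: 5 7 6 7 6 3 1 5 1 0 4 9
Double every second digit counting from the check-digit position (so the 1st, 3rd, 5th, ... of the partial from the right).
  doubled (with −9 where >9): 1 3 3 2 2 8 → sum 19
  kept as-is: 7 7 3 5 0 9 → sum 31
Total = 19 + 31 = 50.
Check digit = (10 − (50 mod 10)) mod 10 = 0.

0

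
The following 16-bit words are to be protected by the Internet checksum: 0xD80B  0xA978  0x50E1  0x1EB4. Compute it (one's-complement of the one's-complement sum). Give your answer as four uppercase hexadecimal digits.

One's-complement addition (fold any carry out of bit 15 back into bit 0):
  0xD80B + 0xA978 = 0x18183 → wrap carry → 0x8184
  0x8184 + 0x50E1 = 0x0D265
  0xD265 + 0x1EB4 = 0x0F119
One's-complement sum = 0xF119.
Checksum = ~0xF119 & 0xFFFF = 0x0EE6.

0EE6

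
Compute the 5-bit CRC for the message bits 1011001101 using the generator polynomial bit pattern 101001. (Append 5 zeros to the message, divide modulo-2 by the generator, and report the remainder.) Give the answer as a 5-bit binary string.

Append 5 zeros: 101100110100000. Divide by 101001 (XOR where the leading bit is 1):
  pos 0: 101100 XOR 101001 = 000101
  pos 3: 101110 XOR 101001 = 000111
  pos 6: 111100 XOR 101001 = 010101
  pos 7: 101010 XOR 101001 = 000011
Remainder (last 5 bits) = 01100. This is the CRC / FCS.

01100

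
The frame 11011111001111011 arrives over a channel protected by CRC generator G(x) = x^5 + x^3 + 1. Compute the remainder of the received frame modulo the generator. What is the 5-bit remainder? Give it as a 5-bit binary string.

00000

Modulo-2 division of 11011111001111011 by 101001:
  pos 0: 110111 XOR 101001 = 011110
  pos 1: 111101 XOR 101001 = 010100
  pos 2: 101001 XOR 101001 = 000000
  pos 10: 111101 XOR 101001 = 010100
  pos 11: 101001 XOR 101001 = 000000
Remainder = 00000 (zero — the frame passes the CRC check).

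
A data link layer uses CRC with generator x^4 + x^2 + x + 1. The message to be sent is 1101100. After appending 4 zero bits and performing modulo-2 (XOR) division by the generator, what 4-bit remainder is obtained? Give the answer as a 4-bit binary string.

0110

Append 4 zeros: 11011000000. Divide by 10111 (XOR where the leading bit is 1):
  pos 0: 11011 XOR 10111 = 01100
  pos 1: 11000 XOR 10111 = 01111
  pos 2: 11110 XOR 10111 = 01001
  pos 3: 10010 XOR 10111 = 00101
  pos 5: 10100 XOR 10111 = 00011
Remainder (last 4 bits) = 0110. This is the CRC / FCS.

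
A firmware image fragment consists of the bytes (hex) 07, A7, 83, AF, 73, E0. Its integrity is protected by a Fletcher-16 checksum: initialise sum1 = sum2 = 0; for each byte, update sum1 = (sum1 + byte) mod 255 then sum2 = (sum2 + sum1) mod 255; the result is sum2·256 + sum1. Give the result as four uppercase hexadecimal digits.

5536

Running sums (mod 255):
  after byte 0 (07): sum1=7, sum2=7
  after byte 1 (A7): sum1=174, sum2=181
  after byte 2 (83): sum1=50, sum2=231
  after byte 3 (AF): sum1=225, sum2=201
  after byte 4 (73): sum1=85, sum2=31
  after byte 5 (E0): sum1=54, sum2=85
Checksum = sum2·256 + sum1 = 85·256 + 54 = 21814 = 0x5536.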